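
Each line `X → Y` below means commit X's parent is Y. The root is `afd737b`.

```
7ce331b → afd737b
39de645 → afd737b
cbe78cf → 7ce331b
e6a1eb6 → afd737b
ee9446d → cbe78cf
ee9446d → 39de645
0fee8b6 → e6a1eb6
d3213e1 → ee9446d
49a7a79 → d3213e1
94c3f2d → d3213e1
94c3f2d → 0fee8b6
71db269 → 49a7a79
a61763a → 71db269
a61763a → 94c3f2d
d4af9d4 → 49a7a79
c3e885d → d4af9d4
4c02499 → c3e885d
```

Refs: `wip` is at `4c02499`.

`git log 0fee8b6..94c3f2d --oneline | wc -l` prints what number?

6

Reachable from 94c3f2d: {0fee8b6, 39de645, 7ce331b, 94c3f2d, afd737b, cbe78cf, d3213e1, e6a1eb6, ee9446d}.
Reachable from 0fee8b6: {0fee8b6, afd737b, e6a1eb6}.
In 94c3f2d's history but not 0fee8b6's: {39de645, 7ce331b, 94c3f2d, cbe78cf, d3213e1, ee9446d} — 6 commits.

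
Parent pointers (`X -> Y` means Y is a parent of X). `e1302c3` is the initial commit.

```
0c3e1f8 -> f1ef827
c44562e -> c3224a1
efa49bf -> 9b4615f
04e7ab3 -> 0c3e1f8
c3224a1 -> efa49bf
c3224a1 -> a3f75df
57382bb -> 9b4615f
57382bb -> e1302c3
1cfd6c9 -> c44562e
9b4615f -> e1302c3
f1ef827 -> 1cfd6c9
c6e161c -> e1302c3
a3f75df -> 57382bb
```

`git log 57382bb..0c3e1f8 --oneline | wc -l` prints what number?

7

Reachable from 0c3e1f8: {0c3e1f8, 1cfd6c9, 57382bb, 9b4615f, a3f75df, c3224a1, c44562e, e1302c3, efa49bf, f1ef827}.
Reachable from 57382bb: {57382bb, 9b4615f, e1302c3}.
In 0c3e1f8's history but not 57382bb's: {0c3e1f8, 1cfd6c9, a3f75df, c3224a1, c44562e, efa49bf, f1ef827} — 7 commits.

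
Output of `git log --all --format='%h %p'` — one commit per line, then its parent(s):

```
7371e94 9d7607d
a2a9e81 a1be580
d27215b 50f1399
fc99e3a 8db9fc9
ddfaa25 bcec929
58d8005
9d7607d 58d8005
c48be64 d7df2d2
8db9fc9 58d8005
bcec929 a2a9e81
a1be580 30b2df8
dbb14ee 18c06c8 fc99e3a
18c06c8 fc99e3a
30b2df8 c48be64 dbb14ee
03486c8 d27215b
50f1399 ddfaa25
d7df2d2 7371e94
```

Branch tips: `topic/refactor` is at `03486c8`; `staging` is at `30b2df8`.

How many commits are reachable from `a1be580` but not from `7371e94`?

Reachable from a1be580: {18c06c8, 30b2df8, 58d8005, 7371e94, 8db9fc9, 9d7607d, a1be580, c48be64, d7df2d2, dbb14ee, fc99e3a}.
Reachable from 7371e94: {58d8005, 7371e94, 9d7607d}.
In a1be580's history but not 7371e94's: {18c06c8, 30b2df8, 8db9fc9, a1be580, c48be64, d7df2d2, dbb14ee, fc99e3a} — 8 commits.

8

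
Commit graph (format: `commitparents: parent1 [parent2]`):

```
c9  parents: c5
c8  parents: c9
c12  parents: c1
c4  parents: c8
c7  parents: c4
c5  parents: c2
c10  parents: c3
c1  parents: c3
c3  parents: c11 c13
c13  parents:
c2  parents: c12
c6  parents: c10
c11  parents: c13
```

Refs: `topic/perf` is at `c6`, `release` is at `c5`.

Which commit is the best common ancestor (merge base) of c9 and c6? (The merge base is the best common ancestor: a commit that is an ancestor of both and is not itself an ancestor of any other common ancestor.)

Ancestors of c9: {c1, c11, c12, c13, c2, c3, c5, c9}.
Ancestors of c6: {c10, c11, c13, c3, c6}.
Common ancestors: {c11, c13, c3}.
Among these, c3 is not an ancestor of any other common ancestor — it is the merge base.

c3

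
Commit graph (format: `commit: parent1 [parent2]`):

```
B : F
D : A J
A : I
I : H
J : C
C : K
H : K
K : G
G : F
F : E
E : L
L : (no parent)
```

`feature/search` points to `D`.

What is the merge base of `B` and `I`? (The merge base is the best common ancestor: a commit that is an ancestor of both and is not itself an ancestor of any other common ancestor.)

Ancestors of B: {B, E, F, L}.
Ancestors of I: {E, F, G, H, I, K, L}.
Common ancestors: {E, F, L}.
Among these, F is not an ancestor of any other common ancestor — it is the merge base.

F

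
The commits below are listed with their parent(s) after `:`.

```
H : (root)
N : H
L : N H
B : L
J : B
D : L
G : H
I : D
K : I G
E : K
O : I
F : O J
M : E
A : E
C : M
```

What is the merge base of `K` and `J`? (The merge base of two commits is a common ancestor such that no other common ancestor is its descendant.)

Ancestors of K: {D, G, H, I, K, L, N}.
Ancestors of J: {B, H, J, L, N}.
Common ancestors: {H, L, N}.
Among these, L is not an ancestor of any other common ancestor — it is the merge base.

L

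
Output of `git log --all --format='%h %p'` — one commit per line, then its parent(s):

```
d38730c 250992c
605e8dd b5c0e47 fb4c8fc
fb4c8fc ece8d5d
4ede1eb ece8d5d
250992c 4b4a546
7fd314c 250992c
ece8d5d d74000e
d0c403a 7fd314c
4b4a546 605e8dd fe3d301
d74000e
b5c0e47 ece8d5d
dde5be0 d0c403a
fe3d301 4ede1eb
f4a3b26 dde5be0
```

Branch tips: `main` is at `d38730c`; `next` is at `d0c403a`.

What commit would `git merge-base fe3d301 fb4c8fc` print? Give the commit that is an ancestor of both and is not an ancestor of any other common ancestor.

Ancestors of fe3d301: {4ede1eb, d74000e, ece8d5d, fe3d301}.
Ancestors of fb4c8fc: {d74000e, ece8d5d, fb4c8fc}.
Common ancestors: {d74000e, ece8d5d}.
Among these, ece8d5d is not an ancestor of any other common ancestor — it is the merge base.

ece8d5d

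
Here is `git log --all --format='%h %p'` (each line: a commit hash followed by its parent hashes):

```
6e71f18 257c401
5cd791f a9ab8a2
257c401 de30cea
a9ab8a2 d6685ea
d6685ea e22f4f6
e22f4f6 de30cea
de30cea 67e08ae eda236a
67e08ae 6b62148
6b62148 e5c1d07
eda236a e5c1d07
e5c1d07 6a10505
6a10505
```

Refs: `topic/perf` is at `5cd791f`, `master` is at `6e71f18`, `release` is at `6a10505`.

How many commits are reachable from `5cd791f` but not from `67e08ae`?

Reachable from 5cd791f: {5cd791f, 67e08ae, 6a10505, 6b62148, a9ab8a2, d6685ea, de30cea, e22f4f6, e5c1d07, eda236a}.
Reachable from 67e08ae: {67e08ae, 6a10505, 6b62148, e5c1d07}.
In 5cd791f's history but not 67e08ae's: {5cd791f, a9ab8a2, d6685ea, de30cea, e22f4f6, eda236a} — 6 commits.

6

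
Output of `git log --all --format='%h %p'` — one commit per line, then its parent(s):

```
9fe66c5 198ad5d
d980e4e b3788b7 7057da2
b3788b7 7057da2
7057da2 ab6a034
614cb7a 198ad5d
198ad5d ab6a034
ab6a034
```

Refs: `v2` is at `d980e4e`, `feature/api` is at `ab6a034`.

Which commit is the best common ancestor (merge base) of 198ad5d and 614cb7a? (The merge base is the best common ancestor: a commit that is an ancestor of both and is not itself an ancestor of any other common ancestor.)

Ancestors of 198ad5d: {198ad5d, ab6a034}.
Ancestors of 614cb7a: {198ad5d, 614cb7a, ab6a034}.
Common ancestors: {198ad5d, ab6a034}.
Among these, 198ad5d is not an ancestor of any other common ancestor — it is the merge base.

198ad5d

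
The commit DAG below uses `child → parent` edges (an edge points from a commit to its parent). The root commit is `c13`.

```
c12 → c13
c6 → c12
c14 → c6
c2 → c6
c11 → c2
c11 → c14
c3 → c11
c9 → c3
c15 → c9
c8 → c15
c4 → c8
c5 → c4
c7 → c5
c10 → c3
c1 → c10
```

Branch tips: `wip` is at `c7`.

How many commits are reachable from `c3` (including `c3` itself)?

7

Walking parent pointers from c3: reachable set = {c11, c12, c13, c14, c2, c3, c6}.
That is 7 commits.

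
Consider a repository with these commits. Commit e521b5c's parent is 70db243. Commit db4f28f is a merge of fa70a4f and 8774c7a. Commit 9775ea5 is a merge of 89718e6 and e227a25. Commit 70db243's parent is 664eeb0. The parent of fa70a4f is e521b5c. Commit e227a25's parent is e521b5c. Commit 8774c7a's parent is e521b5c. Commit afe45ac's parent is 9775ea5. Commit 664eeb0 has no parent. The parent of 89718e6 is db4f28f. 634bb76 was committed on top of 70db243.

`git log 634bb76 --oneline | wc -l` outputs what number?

Walking parent pointers from 634bb76: reachable set = {634bb76, 664eeb0, 70db243}.
That is 3 commits.

3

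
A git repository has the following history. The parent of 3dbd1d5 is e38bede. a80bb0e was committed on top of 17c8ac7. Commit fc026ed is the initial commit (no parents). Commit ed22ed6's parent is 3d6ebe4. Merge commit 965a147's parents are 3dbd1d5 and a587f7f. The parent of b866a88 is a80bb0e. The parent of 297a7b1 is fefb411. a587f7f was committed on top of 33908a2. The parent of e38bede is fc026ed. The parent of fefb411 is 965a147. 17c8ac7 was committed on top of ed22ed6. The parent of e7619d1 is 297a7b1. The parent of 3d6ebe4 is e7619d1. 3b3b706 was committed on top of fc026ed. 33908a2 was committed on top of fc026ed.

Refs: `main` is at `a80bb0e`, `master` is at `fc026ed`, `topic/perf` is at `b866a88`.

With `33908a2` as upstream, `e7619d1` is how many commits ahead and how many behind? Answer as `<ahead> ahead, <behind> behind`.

Reachable from e7619d1: {297a7b1, 33908a2, 3dbd1d5, 965a147, a587f7f, e38bede, e7619d1, fc026ed, fefb411}.
Reachable from 33908a2: {33908a2, fc026ed}.
Only in e7619d1's history (ahead): {297a7b1, 3dbd1d5, 965a147, a587f7f, e38bede, e7619d1, fefb411} — 7.
Only in 33908a2's history (behind): {} — 0.

7 ahead, 0 behind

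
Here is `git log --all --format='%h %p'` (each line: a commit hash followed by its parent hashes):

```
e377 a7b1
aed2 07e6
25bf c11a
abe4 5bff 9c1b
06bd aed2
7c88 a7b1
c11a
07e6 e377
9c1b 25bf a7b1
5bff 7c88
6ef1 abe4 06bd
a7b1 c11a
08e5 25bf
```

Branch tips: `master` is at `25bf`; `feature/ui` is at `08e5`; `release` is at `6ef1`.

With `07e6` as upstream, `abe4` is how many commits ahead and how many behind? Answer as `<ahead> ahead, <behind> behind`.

5 ahead, 2 behind

Reachable from abe4: {25bf, 5bff, 7c88, 9c1b, a7b1, abe4, c11a}.
Reachable from 07e6: {07e6, a7b1, c11a, e377}.
Only in abe4's history (ahead): {25bf, 5bff, 7c88, 9c1b, abe4} — 5.
Only in 07e6's history (behind): {07e6, e377} — 2.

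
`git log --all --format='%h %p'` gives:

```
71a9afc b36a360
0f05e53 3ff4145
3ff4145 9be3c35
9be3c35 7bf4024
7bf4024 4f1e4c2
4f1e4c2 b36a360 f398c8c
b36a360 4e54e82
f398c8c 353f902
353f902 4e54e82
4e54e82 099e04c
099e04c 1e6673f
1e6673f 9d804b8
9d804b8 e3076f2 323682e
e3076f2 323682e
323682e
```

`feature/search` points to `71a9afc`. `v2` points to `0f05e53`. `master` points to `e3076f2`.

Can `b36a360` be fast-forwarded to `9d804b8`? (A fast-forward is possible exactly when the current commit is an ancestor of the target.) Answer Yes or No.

No

A fast-forward from b36a360 to 9d804b8 is possible iff b36a360 is an ancestor of 9d804b8.
Ancestors of 9d804b8: {323682e, 9d804b8, e3076f2}.
b36a360 is not among them, so fast-forward is not possible.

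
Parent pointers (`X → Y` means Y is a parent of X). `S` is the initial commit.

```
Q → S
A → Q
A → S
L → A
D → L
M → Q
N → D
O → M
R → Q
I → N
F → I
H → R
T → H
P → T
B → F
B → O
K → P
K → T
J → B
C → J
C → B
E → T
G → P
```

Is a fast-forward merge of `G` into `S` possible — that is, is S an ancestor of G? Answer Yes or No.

Yes

A fast-forward from S to G is possible iff S is an ancestor of G.
Ancestors of G: {G, H, P, Q, R, S, T}.
S is among them, so fast-forward is possible.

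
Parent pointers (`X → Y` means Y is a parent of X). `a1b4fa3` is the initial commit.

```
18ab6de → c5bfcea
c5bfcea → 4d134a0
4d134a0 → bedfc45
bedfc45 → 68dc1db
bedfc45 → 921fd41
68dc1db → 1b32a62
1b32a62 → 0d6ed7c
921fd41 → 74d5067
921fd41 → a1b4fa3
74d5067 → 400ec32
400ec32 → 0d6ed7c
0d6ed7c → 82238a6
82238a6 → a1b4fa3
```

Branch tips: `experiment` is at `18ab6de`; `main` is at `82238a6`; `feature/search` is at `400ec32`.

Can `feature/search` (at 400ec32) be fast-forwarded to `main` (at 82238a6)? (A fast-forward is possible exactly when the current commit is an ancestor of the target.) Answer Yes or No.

A fast-forward from 400ec32 to 82238a6 is possible iff 400ec32 is an ancestor of 82238a6.
Ancestors of 82238a6: {82238a6, a1b4fa3}.
400ec32 is not among them, so fast-forward is not possible.

No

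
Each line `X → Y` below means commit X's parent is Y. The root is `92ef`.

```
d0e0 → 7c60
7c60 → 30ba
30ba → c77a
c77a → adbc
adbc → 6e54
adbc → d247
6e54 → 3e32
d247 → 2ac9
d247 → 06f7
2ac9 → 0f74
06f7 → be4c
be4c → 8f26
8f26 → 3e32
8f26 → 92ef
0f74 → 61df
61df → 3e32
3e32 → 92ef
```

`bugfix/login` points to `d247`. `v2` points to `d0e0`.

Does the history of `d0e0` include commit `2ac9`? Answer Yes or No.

Yes

Ancestors of d0e0 (commits reachable by following parents): {06f7, 0f74, 2ac9, 30ba, 3e32, 61df, 6e54, 7c60, 8f26, 92ef, adbc, be4c, c77a, d0e0, d247}.
2ac9 is in that set, so it is an ancestor of d0e0.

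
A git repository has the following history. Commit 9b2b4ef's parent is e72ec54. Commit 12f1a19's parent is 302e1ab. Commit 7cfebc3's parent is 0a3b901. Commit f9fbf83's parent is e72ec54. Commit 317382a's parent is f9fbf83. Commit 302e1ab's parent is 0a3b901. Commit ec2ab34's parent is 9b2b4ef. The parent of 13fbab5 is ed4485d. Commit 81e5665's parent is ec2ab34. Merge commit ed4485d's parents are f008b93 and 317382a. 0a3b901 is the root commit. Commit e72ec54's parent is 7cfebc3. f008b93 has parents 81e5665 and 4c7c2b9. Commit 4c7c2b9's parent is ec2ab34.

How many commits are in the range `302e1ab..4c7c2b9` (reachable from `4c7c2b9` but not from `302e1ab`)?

Reachable from 4c7c2b9: {0a3b901, 4c7c2b9, 7cfebc3, 9b2b4ef, e72ec54, ec2ab34}.
Reachable from 302e1ab: {0a3b901, 302e1ab}.
In 4c7c2b9's history but not 302e1ab's: {4c7c2b9, 7cfebc3, 9b2b4ef, e72ec54, ec2ab34} — 5 commits.

5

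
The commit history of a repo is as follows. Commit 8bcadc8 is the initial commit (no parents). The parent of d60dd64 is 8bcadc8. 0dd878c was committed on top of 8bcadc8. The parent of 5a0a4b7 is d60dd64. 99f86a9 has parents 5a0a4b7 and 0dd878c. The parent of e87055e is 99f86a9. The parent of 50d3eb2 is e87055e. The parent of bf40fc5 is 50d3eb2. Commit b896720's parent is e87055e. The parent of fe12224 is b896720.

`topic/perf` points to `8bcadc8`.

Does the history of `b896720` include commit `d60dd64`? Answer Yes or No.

Ancestors of b896720 (commits reachable by following parents): {0dd878c, 5a0a4b7, 8bcadc8, 99f86a9, b896720, d60dd64, e87055e}.
d60dd64 is in that set, so it is an ancestor of b896720.

Yes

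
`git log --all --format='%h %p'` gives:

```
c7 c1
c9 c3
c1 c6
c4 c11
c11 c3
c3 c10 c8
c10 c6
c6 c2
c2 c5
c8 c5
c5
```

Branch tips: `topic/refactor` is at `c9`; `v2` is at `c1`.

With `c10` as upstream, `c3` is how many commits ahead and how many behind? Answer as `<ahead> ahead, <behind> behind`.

Reachable from c3: {c10, c2, c3, c5, c6, c8}.
Reachable from c10: {c10, c2, c5, c6}.
Only in c3's history (ahead): {c3, c8} — 2.
Only in c10's history (behind): {} — 0.

2 ahead, 0 behind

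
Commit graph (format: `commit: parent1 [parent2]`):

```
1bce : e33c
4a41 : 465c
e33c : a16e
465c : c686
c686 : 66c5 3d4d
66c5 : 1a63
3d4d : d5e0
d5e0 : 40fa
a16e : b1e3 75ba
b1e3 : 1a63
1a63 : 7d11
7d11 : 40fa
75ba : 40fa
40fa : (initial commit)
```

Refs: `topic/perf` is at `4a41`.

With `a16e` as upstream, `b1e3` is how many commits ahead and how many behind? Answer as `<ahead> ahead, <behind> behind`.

Reachable from b1e3: {1a63, 40fa, 7d11, b1e3}.
Reachable from a16e: {1a63, 40fa, 75ba, 7d11, a16e, b1e3}.
Only in b1e3's history (ahead): {} — 0.
Only in a16e's history (behind): {75ba, a16e} — 2.

0 ahead, 2 behind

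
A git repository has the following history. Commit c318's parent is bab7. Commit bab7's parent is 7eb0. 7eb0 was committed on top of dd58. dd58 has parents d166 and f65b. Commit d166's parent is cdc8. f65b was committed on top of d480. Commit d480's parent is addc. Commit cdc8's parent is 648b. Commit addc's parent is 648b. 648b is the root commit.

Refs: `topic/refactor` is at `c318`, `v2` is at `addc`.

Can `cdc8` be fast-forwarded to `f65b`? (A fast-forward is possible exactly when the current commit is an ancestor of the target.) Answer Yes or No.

A fast-forward from cdc8 to f65b is possible iff cdc8 is an ancestor of f65b.
Ancestors of f65b: {648b, addc, d480, f65b}.
cdc8 is not among them, so fast-forward is not possible.

No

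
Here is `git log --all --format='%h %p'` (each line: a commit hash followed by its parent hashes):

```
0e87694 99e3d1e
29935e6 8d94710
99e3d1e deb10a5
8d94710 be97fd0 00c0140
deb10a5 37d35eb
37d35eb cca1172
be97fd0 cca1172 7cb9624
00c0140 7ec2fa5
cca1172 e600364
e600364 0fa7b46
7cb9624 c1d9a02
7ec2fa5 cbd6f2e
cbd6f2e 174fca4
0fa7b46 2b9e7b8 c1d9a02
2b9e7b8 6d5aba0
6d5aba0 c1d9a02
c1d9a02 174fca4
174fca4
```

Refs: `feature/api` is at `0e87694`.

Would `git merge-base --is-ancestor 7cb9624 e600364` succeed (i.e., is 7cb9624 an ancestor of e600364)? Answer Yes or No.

No

Ancestors of e600364: {0fa7b46, 174fca4, 2b9e7b8, 6d5aba0, c1d9a02, e600364}.
7cb9624 is not in that set, so it is not an ancestor of e600364.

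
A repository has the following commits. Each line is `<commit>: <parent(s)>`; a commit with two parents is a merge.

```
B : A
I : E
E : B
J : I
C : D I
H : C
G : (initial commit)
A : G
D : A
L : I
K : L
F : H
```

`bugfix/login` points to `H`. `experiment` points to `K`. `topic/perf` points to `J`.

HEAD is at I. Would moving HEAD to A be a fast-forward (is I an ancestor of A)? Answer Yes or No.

A fast-forward from I to A is possible iff I is an ancestor of A.
Ancestors of A: {A, G}.
I is not among them, so fast-forward is not possible.

No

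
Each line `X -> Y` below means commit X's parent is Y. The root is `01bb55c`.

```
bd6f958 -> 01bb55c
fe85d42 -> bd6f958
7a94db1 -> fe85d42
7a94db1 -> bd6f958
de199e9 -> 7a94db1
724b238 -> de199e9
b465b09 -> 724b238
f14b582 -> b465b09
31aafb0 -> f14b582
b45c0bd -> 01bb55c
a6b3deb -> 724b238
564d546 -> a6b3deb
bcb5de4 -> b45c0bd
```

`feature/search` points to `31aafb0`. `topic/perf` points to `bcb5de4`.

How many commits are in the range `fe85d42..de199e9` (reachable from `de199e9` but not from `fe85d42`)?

2

Reachable from de199e9: {01bb55c, 7a94db1, bd6f958, de199e9, fe85d42}.
Reachable from fe85d42: {01bb55c, bd6f958, fe85d42}.
In de199e9's history but not fe85d42's: {7a94db1, de199e9} — 2 commits.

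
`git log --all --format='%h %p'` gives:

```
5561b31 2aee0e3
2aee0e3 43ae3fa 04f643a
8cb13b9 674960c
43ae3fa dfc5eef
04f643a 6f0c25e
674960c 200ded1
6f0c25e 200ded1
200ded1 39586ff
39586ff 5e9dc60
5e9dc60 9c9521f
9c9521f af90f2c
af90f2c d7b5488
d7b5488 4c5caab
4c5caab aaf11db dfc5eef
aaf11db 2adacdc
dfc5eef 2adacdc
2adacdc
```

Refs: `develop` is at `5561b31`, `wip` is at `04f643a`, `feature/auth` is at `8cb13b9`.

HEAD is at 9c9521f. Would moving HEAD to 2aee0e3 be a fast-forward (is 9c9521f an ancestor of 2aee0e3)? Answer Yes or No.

Yes

A fast-forward from 9c9521f to 2aee0e3 is possible iff 9c9521f is an ancestor of 2aee0e3.
Ancestors of 2aee0e3: {04f643a, 200ded1, 2adacdc, 2aee0e3, 39586ff, 43ae3fa, 4c5caab, 5e9dc60, 6f0c25e, 9c9521f, aaf11db, af90f2c, d7b5488, dfc5eef}.
9c9521f is among them, so fast-forward is possible.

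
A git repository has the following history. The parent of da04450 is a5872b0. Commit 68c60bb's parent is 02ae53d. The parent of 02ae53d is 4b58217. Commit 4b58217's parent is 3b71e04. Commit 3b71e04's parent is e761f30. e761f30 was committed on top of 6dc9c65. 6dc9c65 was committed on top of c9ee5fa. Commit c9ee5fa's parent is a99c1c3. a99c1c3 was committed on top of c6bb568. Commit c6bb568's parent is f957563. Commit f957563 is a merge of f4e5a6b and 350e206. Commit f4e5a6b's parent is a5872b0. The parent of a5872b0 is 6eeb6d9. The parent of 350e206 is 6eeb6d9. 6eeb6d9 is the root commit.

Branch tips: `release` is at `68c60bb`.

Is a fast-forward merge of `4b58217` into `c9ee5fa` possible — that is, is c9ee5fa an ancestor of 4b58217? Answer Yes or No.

Yes

A fast-forward from c9ee5fa to 4b58217 is possible iff c9ee5fa is an ancestor of 4b58217.
Ancestors of 4b58217: {350e206, 3b71e04, 4b58217, 6dc9c65, 6eeb6d9, a5872b0, a99c1c3, c6bb568, c9ee5fa, e761f30, f4e5a6b, f957563}.
c9ee5fa is among them, so fast-forward is possible.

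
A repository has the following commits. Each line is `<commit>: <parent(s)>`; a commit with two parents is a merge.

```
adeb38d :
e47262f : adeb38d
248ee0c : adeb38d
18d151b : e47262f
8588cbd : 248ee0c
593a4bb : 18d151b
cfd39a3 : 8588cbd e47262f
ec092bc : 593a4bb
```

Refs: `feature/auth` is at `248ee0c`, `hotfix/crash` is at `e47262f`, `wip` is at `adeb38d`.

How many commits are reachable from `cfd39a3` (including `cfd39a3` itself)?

5

Walking parent pointers from cfd39a3: reachable set = {248ee0c, 8588cbd, adeb38d, cfd39a3, e47262f}.
That is 5 commits.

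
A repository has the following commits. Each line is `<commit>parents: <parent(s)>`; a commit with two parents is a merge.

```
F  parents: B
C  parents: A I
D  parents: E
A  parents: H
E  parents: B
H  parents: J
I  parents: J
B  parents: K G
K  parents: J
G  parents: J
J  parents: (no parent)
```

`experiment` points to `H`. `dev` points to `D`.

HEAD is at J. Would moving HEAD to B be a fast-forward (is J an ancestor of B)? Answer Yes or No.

A fast-forward from J to B is possible iff J is an ancestor of B.
Ancestors of B: {B, G, J, K}.
J is among them, so fast-forward is possible.

Yes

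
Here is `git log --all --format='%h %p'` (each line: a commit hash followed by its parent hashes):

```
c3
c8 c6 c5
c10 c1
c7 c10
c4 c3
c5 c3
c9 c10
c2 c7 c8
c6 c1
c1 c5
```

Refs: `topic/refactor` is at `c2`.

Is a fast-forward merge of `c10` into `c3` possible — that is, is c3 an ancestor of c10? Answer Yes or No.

A fast-forward from c3 to c10 is possible iff c3 is an ancestor of c10.
Ancestors of c10: {c1, c10, c3, c5}.
c3 is among them, so fast-forward is possible.

Yes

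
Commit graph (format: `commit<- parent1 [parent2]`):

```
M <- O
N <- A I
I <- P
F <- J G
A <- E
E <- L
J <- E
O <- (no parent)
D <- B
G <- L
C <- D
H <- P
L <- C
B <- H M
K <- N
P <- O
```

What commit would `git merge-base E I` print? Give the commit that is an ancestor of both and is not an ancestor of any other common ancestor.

P

Ancestors of E: {B, C, D, E, H, L, M, O, P}.
Ancestors of I: {I, O, P}.
Common ancestors: {O, P}.
Among these, P is not an ancestor of any other common ancestor — it is the merge base.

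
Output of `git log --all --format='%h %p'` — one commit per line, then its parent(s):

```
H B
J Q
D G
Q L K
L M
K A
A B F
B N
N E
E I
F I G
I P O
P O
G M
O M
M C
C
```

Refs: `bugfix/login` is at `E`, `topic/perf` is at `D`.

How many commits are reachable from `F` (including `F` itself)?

Walking parent pointers from F: reachable set = {C, F, G, I, M, O, P}.
That is 7 commits.

7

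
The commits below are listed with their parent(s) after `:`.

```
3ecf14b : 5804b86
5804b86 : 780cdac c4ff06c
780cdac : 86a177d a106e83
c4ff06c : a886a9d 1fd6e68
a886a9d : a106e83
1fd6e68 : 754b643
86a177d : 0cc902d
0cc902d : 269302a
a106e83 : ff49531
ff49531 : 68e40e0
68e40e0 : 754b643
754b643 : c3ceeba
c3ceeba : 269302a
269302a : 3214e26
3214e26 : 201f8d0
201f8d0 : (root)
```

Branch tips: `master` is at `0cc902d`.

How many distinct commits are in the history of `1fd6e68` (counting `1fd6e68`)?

6

Walking parent pointers from 1fd6e68: reachable set = {1fd6e68, 201f8d0, 269302a, 3214e26, 754b643, c3ceeba}.
That is 6 commits.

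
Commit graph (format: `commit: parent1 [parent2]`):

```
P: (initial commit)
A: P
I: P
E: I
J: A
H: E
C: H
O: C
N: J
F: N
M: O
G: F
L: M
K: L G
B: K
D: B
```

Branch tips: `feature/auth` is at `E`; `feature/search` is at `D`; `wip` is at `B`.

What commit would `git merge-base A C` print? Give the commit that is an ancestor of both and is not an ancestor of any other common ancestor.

Ancestors of A: {A, P}.
Ancestors of C: {C, E, H, I, P}.
Common ancestors: {P}.
The only common ancestor is P, so it is the merge base.

P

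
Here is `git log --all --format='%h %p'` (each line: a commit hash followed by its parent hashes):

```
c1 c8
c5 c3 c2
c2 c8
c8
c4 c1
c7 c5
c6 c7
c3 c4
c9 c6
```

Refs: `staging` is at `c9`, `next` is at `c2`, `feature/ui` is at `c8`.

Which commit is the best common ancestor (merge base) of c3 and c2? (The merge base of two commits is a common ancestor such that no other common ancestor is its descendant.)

c8

Ancestors of c3: {c1, c3, c4, c8}.
Ancestors of c2: {c2, c8}.
Common ancestors: {c8}.
The only common ancestor is c8, so it is the merge base.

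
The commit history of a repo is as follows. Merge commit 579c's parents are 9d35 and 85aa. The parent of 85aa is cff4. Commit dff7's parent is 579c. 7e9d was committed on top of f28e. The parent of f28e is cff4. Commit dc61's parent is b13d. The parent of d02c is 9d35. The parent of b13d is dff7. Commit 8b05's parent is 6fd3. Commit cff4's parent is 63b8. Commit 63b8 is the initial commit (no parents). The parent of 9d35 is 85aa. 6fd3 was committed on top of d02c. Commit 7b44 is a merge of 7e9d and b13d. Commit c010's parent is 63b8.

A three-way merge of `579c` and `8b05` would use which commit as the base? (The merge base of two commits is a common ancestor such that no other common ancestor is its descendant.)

Ancestors of 579c: {579c, 63b8, 85aa, 9d35, cff4}.
Ancestors of 8b05: {63b8, 6fd3, 85aa, 8b05, 9d35, cff4, d02c}.
Common ancestors: {63b8, 85aa, 9d35, cff4}.
Among these, 9d35 is not an ancestor of any other common ancestor — it is the merge base.

9d35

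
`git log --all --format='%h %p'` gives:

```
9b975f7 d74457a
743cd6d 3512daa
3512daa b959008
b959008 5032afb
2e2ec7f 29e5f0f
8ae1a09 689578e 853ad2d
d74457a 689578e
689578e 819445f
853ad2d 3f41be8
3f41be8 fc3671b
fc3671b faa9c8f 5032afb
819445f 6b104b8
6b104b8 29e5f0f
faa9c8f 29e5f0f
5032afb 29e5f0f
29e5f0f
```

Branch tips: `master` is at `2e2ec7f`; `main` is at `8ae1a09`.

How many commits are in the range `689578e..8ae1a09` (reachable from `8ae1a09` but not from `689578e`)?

Reachable from 8ae1a09: {29e5f0f, 3f41be8, 5032afb, 689578e, 6b104b8, 819445f, 853ad2d, 8ae1a09, faa9c8f, fc3671b}.
Reachable from 689578e: {29e5f0f, 689578e, 6b104b8, 819445f}.
In 8ae1a09's history but not 689578e's: {3f41be8, 5032afb, 853ad2d, 8ae1a09, faa9c8f, fc3671b} — 6 commits.

6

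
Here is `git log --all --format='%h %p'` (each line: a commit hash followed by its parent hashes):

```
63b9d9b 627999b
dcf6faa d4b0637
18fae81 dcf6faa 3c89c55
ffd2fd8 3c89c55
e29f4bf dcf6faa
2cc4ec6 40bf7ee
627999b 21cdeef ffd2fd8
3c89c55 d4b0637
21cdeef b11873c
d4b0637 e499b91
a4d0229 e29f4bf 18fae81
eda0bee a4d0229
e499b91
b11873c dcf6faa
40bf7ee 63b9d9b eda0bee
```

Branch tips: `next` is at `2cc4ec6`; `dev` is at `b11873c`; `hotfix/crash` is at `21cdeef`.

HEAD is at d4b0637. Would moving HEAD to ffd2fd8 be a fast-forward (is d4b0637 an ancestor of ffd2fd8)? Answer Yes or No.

A fast-forward from d4b0637 to ffd2fd8 is possible iff d4b0637 is an ancestor of ffd2fd8.
Ancestors of ffd2fd8: {3c89c55, d4b0637, e499b91, ffd2fd8}.
d4b0637 is among them, so fast-forward is possible.

Yes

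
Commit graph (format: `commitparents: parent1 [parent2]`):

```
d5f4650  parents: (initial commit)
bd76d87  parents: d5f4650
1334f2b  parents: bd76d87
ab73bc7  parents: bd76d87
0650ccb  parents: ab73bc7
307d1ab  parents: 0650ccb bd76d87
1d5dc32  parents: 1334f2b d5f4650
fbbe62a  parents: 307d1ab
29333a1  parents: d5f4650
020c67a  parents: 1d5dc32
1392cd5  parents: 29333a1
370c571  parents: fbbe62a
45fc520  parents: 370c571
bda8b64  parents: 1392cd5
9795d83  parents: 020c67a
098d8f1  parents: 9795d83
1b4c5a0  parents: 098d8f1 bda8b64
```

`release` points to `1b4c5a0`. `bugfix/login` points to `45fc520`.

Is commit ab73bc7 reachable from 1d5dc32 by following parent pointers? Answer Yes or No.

No

Ancestors of 1d5dc32: {1334f2b, 1d5dc32, bd76d87, d5f4650}.
ab73bc7 is not in that set, so it is not an ancestor of 1d5dc32.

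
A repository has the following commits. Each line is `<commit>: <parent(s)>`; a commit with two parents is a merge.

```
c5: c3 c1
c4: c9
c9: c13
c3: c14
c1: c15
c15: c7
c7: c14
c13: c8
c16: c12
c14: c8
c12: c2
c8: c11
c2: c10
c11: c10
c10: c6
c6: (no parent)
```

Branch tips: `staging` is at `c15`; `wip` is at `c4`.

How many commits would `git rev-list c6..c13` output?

4

Reachable from c13: {c10, c11, c13, c6, c8}.
Reachable from c6: {c6}.
In c13's history but not c6's: {c10, c11, c13, c8} — 4 commits.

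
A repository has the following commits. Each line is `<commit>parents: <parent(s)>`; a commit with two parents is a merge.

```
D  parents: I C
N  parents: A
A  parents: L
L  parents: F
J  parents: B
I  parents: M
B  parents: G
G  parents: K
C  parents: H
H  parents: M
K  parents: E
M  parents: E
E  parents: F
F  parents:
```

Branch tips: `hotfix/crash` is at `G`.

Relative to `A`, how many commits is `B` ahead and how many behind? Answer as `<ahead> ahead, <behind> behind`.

4 ahead, 2 behind

Reachable from B: {B, E, F, G, K}.
Reachable from A: {A, F, L}.
Only in B's history (ahead): {B, E, G, K} — 4.
Only in A's history (behind): {A, L} — 2.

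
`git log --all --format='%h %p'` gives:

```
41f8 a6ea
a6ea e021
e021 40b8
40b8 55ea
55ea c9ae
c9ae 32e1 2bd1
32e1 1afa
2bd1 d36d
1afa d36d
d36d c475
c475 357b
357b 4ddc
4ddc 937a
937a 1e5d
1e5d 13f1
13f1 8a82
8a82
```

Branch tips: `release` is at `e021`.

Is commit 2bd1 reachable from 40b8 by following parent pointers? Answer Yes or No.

Ancestors of 40b8 (commits reachable by following parents): {13f1, 1afa, 1e5d, 2bd1, 32e1, 357b, 40b8, 4ddc, 55ea, 8a82, 937a, c475, c9ae, d36d}.
2bd1 is in that set, so it is an ancestor of 40b8.

Yes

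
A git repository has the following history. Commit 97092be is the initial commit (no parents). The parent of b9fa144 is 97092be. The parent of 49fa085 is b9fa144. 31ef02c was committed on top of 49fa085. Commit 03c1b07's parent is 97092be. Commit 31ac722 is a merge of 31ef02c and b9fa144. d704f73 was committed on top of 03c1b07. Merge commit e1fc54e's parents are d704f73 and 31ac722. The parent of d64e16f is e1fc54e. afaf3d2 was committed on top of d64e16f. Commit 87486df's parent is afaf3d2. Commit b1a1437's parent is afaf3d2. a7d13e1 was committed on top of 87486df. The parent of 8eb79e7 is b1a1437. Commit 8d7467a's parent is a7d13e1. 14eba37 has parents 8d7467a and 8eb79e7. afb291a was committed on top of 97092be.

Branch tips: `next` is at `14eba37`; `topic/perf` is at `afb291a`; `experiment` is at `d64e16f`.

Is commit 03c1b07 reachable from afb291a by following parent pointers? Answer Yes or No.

No

Ancestors of afb291a: {97092be, afb291a}.
03c1b07 is not in that set, so it is not an ancestor of afb291a.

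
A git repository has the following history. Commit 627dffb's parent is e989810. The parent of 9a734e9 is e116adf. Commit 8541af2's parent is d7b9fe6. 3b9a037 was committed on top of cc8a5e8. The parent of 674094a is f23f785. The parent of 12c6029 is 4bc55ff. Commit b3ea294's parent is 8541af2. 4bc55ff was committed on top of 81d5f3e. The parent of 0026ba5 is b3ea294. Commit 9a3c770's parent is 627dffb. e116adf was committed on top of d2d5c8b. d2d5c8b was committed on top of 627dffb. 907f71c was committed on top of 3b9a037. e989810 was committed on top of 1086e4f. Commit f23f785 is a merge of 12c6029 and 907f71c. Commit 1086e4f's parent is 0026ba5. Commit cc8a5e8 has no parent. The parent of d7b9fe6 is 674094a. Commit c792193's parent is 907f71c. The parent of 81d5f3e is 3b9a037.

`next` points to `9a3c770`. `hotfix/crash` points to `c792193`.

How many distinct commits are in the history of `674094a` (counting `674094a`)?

Walking parent pointers from 674094a: reachable set = {12c6029, 3b9a037, 4bc55ff, 674094a, 81d5f3e, 907f71c, cc8a5e8, f23f785}.
That is 8 commits.

8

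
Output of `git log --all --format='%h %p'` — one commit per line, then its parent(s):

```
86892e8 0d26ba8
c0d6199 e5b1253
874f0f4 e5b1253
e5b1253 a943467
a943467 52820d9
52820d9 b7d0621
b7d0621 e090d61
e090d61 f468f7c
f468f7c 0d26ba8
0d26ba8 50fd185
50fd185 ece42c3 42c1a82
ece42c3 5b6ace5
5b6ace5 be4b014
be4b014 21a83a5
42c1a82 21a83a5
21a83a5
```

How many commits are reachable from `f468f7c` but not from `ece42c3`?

Reachable from f468f7c: {0d26ba8, 21a83a5, 42c1a82, 50fd185, 5b6ace5, be4b014, ece42c3, f468f7c}.
Reachable from ece42c3: {21a83a5, 5b6ace5, be4b014, ece42c3}.
In f468f7c's history but not ece42c3's: {0d26ba8, 42c1a82, 50fd185, f468f7c} — 4 commits.

4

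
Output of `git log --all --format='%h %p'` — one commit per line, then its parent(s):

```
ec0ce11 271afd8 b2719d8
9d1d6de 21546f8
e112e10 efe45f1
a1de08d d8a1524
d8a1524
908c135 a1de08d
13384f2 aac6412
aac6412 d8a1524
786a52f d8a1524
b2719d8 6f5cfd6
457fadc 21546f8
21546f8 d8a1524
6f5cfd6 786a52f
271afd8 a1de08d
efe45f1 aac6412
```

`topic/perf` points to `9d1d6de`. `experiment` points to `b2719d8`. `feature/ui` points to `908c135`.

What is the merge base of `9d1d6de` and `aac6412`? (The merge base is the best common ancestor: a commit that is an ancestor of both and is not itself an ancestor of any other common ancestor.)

d8a1524

Ancestors of 9d1d6de: {21546f8, 9d1d6de, d8a1524}.
Ancestors of aac6412: {aac6412, d8a1524}.
Common ancestors: {d8a1524}.
The only common ancestor is d8a1524, so it is the merge base.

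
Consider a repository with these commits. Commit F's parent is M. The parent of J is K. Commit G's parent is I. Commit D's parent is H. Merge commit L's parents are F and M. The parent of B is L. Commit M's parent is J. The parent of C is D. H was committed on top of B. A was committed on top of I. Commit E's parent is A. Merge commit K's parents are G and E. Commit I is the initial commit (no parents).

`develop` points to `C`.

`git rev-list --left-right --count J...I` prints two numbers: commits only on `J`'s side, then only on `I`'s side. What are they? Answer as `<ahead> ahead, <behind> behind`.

5 ahead, 0 behind

Reachable from J: {A, E, G, I, J, K}.
Reachable from I: {I}.
Only in J's history (ahead): {A, E, G, J, K} — 5.
Only in I's history (behind): {} — 0.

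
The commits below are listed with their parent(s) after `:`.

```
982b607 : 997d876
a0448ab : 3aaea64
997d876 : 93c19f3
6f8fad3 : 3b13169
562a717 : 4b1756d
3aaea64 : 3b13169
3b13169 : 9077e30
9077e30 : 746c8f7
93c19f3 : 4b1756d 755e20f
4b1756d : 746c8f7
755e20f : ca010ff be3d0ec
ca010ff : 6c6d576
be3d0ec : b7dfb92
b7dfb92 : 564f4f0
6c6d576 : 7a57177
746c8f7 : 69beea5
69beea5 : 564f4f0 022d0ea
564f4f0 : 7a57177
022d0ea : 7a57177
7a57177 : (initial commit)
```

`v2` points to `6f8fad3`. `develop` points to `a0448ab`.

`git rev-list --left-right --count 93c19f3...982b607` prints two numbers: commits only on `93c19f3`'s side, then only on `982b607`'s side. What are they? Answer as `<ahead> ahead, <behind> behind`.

Reachable from 93c19f3: {022d0ea, 4b1756d, 564f4f0, 69beea5, 6c6d576, 746c8f7, 755e20f, 7a57177, 93c19f3, b7dfb92, be3d0ec, ca010ff}.
Reachable from 982b607: {022d0ea, 4b1756d, 564f4f0, 69beea5, 6c6d576, 746c8f7, 755e20f, 7a57177, 93c19f3, 982b607, 997d876, b7dfb92, be3d0ec, ca010ff}.
Only in 93c19f3's history (ahead): {} — 0.
Only in 982b607's history (behind): {982b607, 997d876} — 2.

0 ahead, 2 behind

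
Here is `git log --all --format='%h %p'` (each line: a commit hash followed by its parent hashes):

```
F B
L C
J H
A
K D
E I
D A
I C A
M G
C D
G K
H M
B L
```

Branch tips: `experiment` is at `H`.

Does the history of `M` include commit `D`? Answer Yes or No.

Ancestors of M (commits reachable by following parents): {A, D, G, K, M}.
D is in that set, so it is an ancestor of M.

Yes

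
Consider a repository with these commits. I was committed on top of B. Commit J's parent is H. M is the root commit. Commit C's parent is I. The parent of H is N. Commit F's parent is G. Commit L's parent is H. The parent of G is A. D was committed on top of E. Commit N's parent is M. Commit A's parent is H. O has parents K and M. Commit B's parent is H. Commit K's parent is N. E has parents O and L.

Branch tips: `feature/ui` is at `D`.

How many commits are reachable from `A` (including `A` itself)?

4

Walking parent pointers from A: reachable set = {A, H, M, N}.
That is 4 commits.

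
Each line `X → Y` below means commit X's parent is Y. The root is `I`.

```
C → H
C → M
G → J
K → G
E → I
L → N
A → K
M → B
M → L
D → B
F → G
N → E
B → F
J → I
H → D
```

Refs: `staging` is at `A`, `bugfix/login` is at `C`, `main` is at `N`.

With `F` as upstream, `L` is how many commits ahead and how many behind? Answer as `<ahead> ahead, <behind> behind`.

3 ahead, 3 behind

Reachable from L: {E, I, L, N}.
Reachable from F: {F, G, I, J}.
Only in L's history (ahead): {E, L, N} — 3.
Only in F's history (behind): {F, G, J} — 3.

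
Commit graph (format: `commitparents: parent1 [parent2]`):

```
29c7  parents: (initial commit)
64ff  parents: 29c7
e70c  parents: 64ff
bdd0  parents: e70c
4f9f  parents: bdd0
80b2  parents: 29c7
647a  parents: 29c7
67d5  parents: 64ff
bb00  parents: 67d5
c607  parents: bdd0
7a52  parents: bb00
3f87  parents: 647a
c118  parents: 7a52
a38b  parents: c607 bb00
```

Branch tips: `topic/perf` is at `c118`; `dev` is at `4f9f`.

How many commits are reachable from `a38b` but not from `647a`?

7

Reachable from a38b: {29c7, 64ff, 67d5, a38b, bb00, bdd0, c607, e70c}.
Reachable from 647a: {29c7, 647a}.
In a38b's history but not 647a's: {64ff, 67d5, a38b, bb00, bdd0, c607, e70c} — 7 commits.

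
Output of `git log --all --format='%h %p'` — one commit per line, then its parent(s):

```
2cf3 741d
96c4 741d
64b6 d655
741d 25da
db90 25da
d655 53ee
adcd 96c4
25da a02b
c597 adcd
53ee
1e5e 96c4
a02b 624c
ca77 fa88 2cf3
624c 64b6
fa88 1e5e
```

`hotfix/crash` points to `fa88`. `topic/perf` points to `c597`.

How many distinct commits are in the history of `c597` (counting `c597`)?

10

Walking parent pointers from c597: reachable set = {25da, 53ee, 624c, 64b6, 741d, 96c4, a02b, adcd, c597, d655}.
That is 10 commits.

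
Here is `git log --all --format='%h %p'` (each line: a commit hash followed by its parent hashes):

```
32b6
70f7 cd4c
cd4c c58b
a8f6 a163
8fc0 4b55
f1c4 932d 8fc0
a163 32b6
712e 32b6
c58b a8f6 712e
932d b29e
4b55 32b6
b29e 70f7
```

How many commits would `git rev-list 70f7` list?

Walking parent pointers from 70f7: reachable set = {32b6, 70f7, 712e, a163, a8f6, c58b, cd4c}.
That is 7 commits.

7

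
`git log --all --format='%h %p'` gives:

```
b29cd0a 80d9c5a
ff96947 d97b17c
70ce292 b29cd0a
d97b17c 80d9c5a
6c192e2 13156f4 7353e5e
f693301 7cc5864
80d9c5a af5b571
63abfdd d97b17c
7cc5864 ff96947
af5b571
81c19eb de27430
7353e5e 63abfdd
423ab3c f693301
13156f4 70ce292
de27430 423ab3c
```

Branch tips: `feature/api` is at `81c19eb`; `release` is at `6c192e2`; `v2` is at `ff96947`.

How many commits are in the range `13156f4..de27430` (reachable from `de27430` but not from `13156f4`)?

6

Reachable from de27430: {423ab3c, 7cc5864, 80d9c5a, af5b571, d97b17c, de27430, f693301, ff96947}.
Reachable from 13156f4: {13156f4, 70ce292, 80d9c5a, af5b571, b29cd0a}.
In de27430's history but not 13156f4's: {423ab3c, 7cc5864, d97b17c, de27430, f693301, ff96947} — 6 commits.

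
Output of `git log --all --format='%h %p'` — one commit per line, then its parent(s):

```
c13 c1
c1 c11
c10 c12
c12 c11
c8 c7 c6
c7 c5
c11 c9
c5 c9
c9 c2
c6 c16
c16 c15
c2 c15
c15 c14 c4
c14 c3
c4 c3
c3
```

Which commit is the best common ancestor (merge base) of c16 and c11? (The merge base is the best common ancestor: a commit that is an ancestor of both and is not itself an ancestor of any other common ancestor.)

c15

Ancestors of c16: {c14, c15, c16, c3, c4}.
Ancestors of c11: {c11, c14, c15, c2, c3, c4, c9}.
Common ancestors: {c14, c15, c3, c4}.
Among these, c15 is not an ancestor of any other common ancestor — it is the merge base.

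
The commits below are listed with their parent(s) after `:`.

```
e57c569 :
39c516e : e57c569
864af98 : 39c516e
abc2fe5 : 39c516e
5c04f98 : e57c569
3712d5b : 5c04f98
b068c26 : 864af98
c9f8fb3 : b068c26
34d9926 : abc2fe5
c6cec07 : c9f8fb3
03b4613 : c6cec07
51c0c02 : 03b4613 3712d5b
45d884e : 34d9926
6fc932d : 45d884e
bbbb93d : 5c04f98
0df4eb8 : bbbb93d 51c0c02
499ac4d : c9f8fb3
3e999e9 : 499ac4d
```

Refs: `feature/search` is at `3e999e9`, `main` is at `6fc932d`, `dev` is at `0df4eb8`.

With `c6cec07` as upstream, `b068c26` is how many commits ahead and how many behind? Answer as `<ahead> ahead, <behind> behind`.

0 ahead, 2 behind

Reachable from b068c26: {39c516e, 864af98, b068c26, e57c569}.
Reachable from c6cec07: {39c516e, 864af98, b068c26, c6cec07, c9f8fb3, e57c569}.
Only in b068c26's history (ahead): {} — 0.
Only in c6cec07's history (behind): {c6cec07, c9f8fb3} — 2.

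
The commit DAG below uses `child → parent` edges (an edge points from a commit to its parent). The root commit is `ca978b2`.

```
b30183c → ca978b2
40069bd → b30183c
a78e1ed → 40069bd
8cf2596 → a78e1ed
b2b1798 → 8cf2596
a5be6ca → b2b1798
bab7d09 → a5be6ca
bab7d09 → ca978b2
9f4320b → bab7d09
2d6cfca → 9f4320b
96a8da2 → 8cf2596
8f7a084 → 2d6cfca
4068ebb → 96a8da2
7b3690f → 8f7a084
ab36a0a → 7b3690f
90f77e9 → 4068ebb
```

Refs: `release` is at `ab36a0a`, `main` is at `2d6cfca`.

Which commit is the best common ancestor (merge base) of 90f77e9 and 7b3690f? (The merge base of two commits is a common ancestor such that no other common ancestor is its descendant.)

8cf2596

Ancestors of 90f77e9: {40069bd, 4068ebb, 8cf2596, 90f77e9, 96a8da2, a78e1ed, b30183c, ca978b2}.
Ancestors of 7b3690f: {2d6cfca, 40069bd, 7b3690f, 8cf2596, 8f7a084, 9f4320b, a5be6ca, a78e1ed, b2b1798, b30183c, bab7d09, ca978b2}.
Common ancestors: {40069bd, 8cf2596, a78e1ed, b30183c, ca978b2}.
Among these, 8cf2596 is not an ancestor of any other common ancestor — it is the merge base.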